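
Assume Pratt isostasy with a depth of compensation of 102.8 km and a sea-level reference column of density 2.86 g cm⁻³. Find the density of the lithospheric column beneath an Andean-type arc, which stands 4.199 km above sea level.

2.75 g cm⁻³

Pratt balance: ρ_ref D = ρ (D + h).
ρ = ρ_ref D/(D + h) = 2.86 × 102.8 km/(102.8 km + 4.199 km) = 2.75 g cm⁻³.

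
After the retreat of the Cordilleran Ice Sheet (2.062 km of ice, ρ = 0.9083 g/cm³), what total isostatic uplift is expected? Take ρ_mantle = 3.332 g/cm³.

Removing the load lets mantle flow back in; uplift u satisfies ρ_ice t = ρ_m u.
u = t ρ_ice/ρ_m = 2.062 km × 0.9083/3.332 = 0.562 km.

0.562 km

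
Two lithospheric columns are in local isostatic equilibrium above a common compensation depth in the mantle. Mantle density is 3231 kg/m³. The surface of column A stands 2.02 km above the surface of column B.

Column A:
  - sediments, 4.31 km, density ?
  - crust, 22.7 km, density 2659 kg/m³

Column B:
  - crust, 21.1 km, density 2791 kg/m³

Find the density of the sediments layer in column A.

Take the compensation level at the base of the deeper column (depth z_c below the surface of column A) and equate Σ ρ_i t_i down to z_c; mantle fills any gap and the z_c terms cancel.
Column A: 4.31×ρ + 22.7×2659 + (z_c − 27.01)×3231
Column B: 2.02×0 + 21.1×2791 + (z_c − 2.02 − 21.1)×3231
The z_c×3231 term appears on both sides and cancels. Collect the known terms of each column as K = Σ(ρt)_known − 3231 × (depth of known layers): K_A = 60359.3 − 3231×27.01 = −26910.01; K_B = 58890.1 − 3231×(2.02 + 21.1) = −15810.62.
Balance: K_A + 4.31×ρ = K_B, so ρ = (K_B − K_A)/4.31 = 11099.4/4.31 = 2580 kg/m³.

2580 kg/m³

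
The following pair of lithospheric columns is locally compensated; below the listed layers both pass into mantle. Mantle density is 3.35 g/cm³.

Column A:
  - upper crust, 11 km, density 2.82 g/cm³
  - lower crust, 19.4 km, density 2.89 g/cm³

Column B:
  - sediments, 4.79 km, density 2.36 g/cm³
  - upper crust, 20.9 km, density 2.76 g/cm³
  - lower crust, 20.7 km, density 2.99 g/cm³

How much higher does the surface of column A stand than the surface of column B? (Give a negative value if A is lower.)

−2.92 km

For any compensation level in the mantle, the mantle terms cancel and isostasy reduces to e = (Σt_A − Σt_B) − (Σ(ρt)_A − Σ(ρt)_B) / ρ_m.
Σt_A = 30.4 km; Σt_B = 46.39 km; Σ(ρt)_A = 87.086; Σ(ρt)_B = 130.8814 (in km·g/cm³).
e = (30.4 − 46.39) − (87.086 − 130.8814) / 3.35 = −2.92 km.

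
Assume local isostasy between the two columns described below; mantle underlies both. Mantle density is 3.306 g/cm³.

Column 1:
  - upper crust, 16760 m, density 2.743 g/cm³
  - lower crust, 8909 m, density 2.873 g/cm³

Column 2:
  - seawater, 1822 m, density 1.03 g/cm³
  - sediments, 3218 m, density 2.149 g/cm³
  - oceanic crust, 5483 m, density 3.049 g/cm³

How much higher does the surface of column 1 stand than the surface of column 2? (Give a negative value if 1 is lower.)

1210 m

For any compensation level in the mantle, the mantle terms cancel and isostasy reduces to e = (Σt_1 − Σt_2) − (Σ(ρt)_1 − Σ(ρt)_2) / ρ_m.
Σt_1 = 25669 m; Σt_2 = 10523 m; Σ(ρt)_1 = 71568.237; Σ(ρt)_2 = 25509.809 (in m·g/cm³).
e = (25669 − 10523) − (71568.237 − 25509.809) / 3.306 = 1210 m.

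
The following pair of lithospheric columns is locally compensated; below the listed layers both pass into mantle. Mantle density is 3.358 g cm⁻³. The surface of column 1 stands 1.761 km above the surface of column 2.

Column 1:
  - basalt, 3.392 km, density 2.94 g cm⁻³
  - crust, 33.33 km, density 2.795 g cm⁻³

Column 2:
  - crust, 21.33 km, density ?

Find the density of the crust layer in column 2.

Take the compensation level at the base of the deeper column (depth z_c below the surface of column 1) and equate Σ ρ_i t_i down to z_c; mantle fills any gap and the z_c terms cancel.
Column 1: 3.392×2.94 + 33.33×2.795 + (z_c − 36.722)×3.358
Column 2: 1.761×0 + 21.33×ρ + (z_c − 1.761 − 21.33)×3.358
The z_c×3.358 term appears on both sides and cancels. Collect the known terms of each column as K = Σ(ρt)_known − 3.358 × (depth of known layers): K_1 = 103.12983 − 3.358×36.722 = −20.182646; K_2 = 0 − 3.358×(1.761 + 21.33) = −77.539578.
Balance: K_1 = K_2 + 21.33×ρ, so ρ = (K_1 − K_2)/21.33 = 57.3569/21.33 = 2.69 g cm⁻³.

2.69 g cm⁻³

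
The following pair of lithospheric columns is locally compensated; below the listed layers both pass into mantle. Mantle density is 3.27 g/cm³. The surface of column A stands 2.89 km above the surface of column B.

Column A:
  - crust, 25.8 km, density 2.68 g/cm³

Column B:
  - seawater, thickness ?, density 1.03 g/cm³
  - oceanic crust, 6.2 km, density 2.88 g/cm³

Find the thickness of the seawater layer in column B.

1.5 km

Take the compensation level at the base of the deeper column (depth z_c below the surface of column A) and equate Σ ρ_i t_i down to z_c; mantle fills any gap and the z_c terms cancel.
Column A: 25.8×2.68 + (z_c − 25.8)×3.27
Column B: 2.89×0 + x×1.03 + 6.2×2.88 + (z_c − 2.89 − 6.2 − x)×3.27
The z_c×3.27 term appears on both sides and cancels. Collect the known terms of each column as K = Σ(ρt)_known − 3.27 × (depth of known layers): K_A = 69.144 − 3.27×25.8 = −15.222; K_B = 17.856 − 3.27×(2.89 + 6.2) = −11.8683.
Balance: K_A = K_B − x×(3.27 − 1.03), so x = (K_B − K_A)/(3.27 − 1.03) = 3.3537/2.24 = 1.5 km.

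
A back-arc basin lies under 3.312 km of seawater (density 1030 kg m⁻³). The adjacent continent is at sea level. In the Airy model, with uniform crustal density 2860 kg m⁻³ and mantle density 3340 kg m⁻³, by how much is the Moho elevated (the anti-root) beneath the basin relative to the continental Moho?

By Archimedes' principle applied to the lithosphere: replacing crust with seawater at the top is compensated by replacing crust with mantle at the base: d (ρ_c − ρ_w) = a (ρ_m − ρ_c).
a = d (ρ_c − ρ_w)/(ρ_m − ρ_c) = 3.312 km × 1830/480 = 12.6 km.

12.6 km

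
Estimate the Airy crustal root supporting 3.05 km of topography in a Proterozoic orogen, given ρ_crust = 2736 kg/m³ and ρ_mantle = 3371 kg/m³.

For local isostatic compensation: the weight of the topography is balanced by the buoyancy of the root, ρ_c h = (ρ_m − ρ_c) r.
r = h · ρ_c / (ρ_m − ρ_c) = 3.05 km × 2736 / (3371 − 2736) = 13.1 km.

13.1 km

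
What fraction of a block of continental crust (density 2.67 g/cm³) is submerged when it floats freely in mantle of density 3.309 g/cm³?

80.7%

Submerged fraction = ρ_obj/ρ_fluid = 2.67/3.309 = 80.7%.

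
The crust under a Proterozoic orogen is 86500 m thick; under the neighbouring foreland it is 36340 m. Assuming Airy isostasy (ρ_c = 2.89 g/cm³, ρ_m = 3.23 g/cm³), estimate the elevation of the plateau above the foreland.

5280 m

Excess crust Δ = 86500 m − 36340 m = 50160 m, split between elevation h and root r with h + r = Δ.
Airy balance ρ_c h = (ρ_m − ρ_c) r gives r = h ρ_c/(ρ_m − ρ_c), so h (1 + ρ_c/(ρ_m − ρ_c)) = Δ, i.e. h = Δ (ρ_m − ρ_c)/ρ_m.
h = 50160 m × 0.34/3.23 = 5280 m.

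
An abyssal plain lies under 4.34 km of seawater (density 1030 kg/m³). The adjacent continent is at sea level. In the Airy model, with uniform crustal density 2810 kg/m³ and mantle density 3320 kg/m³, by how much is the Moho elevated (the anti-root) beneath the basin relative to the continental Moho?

Balancing pressure at the compensation depth: replacing crust with seawater at the top is compensated by replacing crust with mantle at the base: d (ρ_c − ρ_w) = a (ρ_m − ρ_c).
a = d (ρ_c − ρ_w)/(ρ_m − ρ_c) = 4.34 km × 1780/510 = 15.1 km.

15.1 km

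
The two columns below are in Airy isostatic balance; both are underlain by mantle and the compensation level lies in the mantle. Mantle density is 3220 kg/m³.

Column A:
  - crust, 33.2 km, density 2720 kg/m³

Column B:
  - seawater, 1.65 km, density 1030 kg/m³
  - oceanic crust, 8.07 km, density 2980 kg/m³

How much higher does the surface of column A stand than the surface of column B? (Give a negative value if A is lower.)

3.43 km

For any compensation level in the mantle, the mantle terms cancel and isostasy reduces to e = (Σt_A − Σt_B) − (Σ(ρt)_A − Σ(ρt)_B) / ρ_m.
Σt_A = 33.2 km; Σt_B = 9.72 km; Σ(ρt)_A = 90304; Σ(ρt)_B = 25748.1 (in km·kg/m³).
e = (33.2 − 9.72) − (90304 − 25748.1) / 3220 = 3.43 km.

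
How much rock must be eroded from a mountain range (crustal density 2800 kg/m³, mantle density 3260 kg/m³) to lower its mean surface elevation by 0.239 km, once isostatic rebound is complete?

Net drop Δ = e − u = e − e ρ_c/ρ_m = e (ρ_m − ρ_c)/ρ_m.
e = Δ ρ_m/(ρ_m − ρ_c) = 0.239 km × 3260/460 = 1.69 km.

1.69 km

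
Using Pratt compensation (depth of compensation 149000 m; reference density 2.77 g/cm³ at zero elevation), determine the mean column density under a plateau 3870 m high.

Pratt balance: ρ_ref D = ρ (D + h).
ρ = ρ_ref D/(D + h) = 2.77 × 149000 m/(149000 m + 3870 m) = 2.7 g/cm³.

2.7 g/cm³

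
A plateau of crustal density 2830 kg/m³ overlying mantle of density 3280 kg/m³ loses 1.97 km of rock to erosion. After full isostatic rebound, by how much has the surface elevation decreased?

0.27 km

Rebound u = e ρ_c/ρ_m = 1.97 km × 2830/3280 = 1.7 km.
Net surface drop = e − u = 1.97 km − 1.7 km = e (ρ_m − ρ_c)/ρ_m = 0.27 km.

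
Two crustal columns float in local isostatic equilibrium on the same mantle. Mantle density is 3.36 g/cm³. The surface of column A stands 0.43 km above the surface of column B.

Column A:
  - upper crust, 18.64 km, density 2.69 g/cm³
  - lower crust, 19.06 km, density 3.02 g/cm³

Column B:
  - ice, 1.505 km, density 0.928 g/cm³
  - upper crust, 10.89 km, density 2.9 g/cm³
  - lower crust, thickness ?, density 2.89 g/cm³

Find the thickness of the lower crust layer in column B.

Take the compensation level at the base of the deeper column (depth z_c below the surface of column A) and equate Σ ρ_i t_i down to z_c; mantle fills any gap and the z_c terms cancel.
Column A: 18.64×2.69 + 19.06×3.02 + (z_c − 37.7)×3.36
Column B: 0.43×0 + 1.505×0.928 + 10.89×2.9 + x×2.89 + (z_c − 0.43 − 12.395 − x)×3.36
The z_c×3.36 term appears on both sides and cancels. Collect the known terms of each column as K = Σ(ρt)_known − 3.36 × (depth of known layers): K_A = 107.7028 − 3.36×37.7 = −18.9692; K_B = 32.97764 − 3.36×(0.43 + 12.395) = −10.11436.
Balance: K_A = K_B − x×(3.36 − 2.89), so x = (K_B − K_A)/(3.36 − 2.89) = 8.85484/0.47 = 18.8 km.

18.8 km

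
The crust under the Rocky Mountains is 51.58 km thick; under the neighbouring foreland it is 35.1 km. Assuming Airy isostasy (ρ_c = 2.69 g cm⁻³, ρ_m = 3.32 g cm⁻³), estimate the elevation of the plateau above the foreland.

3.13 km

Excess crust Δ = 51.58 km − 35.1 km = 16.48 km, split between elevation h and root r with h + r = Δ.
Airy balance ρ_c h = (ρ_m − ρ_c) r gives r = h ρ_c/(ρ_m − ρ_c), so h (1 + ρ_c/(ρ_m − ρ_c)) = Δ, i.e. h = Δ (ρ_m − ρ_c)/ρ_m.
h = 16.48 km × 0.63/3.32 = 3.13 km.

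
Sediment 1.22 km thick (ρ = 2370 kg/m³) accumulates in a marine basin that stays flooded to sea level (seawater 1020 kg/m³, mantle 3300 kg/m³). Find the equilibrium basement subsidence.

Submarine loading: the sediment displaces seawater, and the subsidence is in turn flooded, so s (ρ_m − ρ_w) = t (ρ_sed − ρ_w).
s = 1.22 km × (2370 − 1020) / (3300 − 1020) = 0.722 km.

0.722 km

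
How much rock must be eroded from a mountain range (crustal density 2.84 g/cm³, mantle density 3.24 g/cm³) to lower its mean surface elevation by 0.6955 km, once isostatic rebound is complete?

5.63 km

Net drop Δ = e − u = e − e ρ_c/ρ_m = e (ρ_m − ρ_c)/ρ_m.
e = Δ ρ_m/(ρ_m − ρ_c) = 0.6955 km × 3.24/0.4 = 5.63 km.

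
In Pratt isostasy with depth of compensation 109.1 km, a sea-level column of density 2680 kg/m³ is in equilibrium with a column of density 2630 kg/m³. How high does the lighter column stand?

2.07 km

ρ_ref D = ρ (D + h) → h = D (ρ_ref − ρ)/ρ.
h = 109.1 km × (2680 − 2630)/2630 = 2.07 km.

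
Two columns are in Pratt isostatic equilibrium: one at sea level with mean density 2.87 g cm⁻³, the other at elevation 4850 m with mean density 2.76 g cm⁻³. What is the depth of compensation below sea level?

122000 m

ρ_ref D = ρ (D + h) → D (ρ_ref − ρ) = ρ h.
D = ρ h/(ρ_ref − ρ) = 2.76 × 4850 m/(2.87 − 2.76) = 122000 m.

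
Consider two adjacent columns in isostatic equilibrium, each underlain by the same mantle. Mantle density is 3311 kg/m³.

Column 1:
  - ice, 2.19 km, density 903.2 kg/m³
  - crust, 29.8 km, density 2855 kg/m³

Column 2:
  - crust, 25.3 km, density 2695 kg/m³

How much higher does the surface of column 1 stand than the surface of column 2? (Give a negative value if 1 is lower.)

For any compensation level in the mantle, the mantle terms cancel and isostasy reduces to e = (Σt_1 − Σt_2) − (Σ(ρt)_1 − Σ(ρt)_2) / ρ_m.
Σt_1 = 31.99 km; Σt_2 = 25.3 km; Σ(ρt)_1 = 87057.008; Σ(ρt)_2 = 68183.5 (in km·kg/m³).
e = (31.99 − 25.3) − (87057.008 − 68183.5) / 3311 = 0.99 km.

0.99 km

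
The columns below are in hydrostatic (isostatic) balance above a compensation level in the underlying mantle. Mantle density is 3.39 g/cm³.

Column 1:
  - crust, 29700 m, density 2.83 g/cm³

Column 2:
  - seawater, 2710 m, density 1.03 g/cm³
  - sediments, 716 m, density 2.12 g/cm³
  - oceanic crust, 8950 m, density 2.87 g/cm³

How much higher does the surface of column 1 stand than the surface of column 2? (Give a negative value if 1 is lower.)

For any compensation level in the mantle, the mantle terms cancel and isostasy reduces to e = (Σt_1 − Σt_2) − (Σ(ρt)_1 − Σ(ρt)_2) / ρ_m.
Σt_1 = 29700 m; Σt_2 = 12376 m; Σ(ρt)_1 = 84051; Σ(ρt)_2 = 29995.72 (in m·g/cm³).
e = (29700 − 12376) − (84051 − 29995.72) / 3.39 = 1380 m.

1380 m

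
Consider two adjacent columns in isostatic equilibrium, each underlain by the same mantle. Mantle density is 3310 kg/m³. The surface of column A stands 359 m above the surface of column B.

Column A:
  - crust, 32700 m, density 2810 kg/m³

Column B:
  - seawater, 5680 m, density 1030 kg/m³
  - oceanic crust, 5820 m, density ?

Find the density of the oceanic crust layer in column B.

Take the compensation level at the base of the deeper column (depth z_c below the surface of column A) and equate Σ ρ_i t_i down to z_c; mantle fills any gap and the z_c terms cancel.
Column A: 32700×2810 + (z_c − 32700)×3310
Column B: 359×0 + 5680×1030 + 5820×ρ + (z_c − 359 − 11500)×3310
The z_c×3310 term appears on both sides and cancels. Collect the known terms of each column as K = Σ(ρt)_known − 3310 × (depth of known layers): K_A = 91887000 − 3310×32700 = −16350000; K_B = 5850400 − 3310×(359 + 11500) = −33402890.
Balance: K_A = K_B + 5820×ρ, so ρ = (K_A − K_B)/5820 = 17052900/5820 = 2930 kg/m³.

2930 kg/m³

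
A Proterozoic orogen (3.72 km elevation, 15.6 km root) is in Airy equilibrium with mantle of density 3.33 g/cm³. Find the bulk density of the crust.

ρ_c h = (ρ_m − ρ_c) r → ρ_c (h + r) = ρ_m r → ρ_c = ρ_m r / (h + r).
ρ_c = 3.33 × 15.6 km / (3.72 km + 15.6 km) = 2.69 g/cm³.

2.69 g/cm³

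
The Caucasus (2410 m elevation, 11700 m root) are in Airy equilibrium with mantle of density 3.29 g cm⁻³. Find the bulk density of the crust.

2.73 g cm⁻³

ρ_c h = (ρ_m − ρ_c) r → ρ_c (h + r) = ρ_m r → ρ_c = ρ_m r / (h + r).
ρ_c = 3.29 × 11700 m / (2410 m + 11700 m) = 2.73 g cm⁻³.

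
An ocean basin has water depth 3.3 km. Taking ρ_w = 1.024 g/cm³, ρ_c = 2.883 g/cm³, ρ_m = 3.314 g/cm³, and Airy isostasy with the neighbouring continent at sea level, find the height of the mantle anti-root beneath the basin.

Balancing pressure at the compensation depth: replacing crust with seawater at the top is compensated by replacing crust with mantle at the base: d (ρ_c − ρ_w) = a (ρ_m − ρ_c).
a = d (ρ_c − ρ_w)/(ρ_m − ρ_c) = 3.3 km × 1.859/0.431 = 14.2 km.

14.2 km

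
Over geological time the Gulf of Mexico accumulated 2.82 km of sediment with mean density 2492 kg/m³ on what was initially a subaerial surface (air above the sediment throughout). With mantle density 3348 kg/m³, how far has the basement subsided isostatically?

2.1 km

Subaerial load: s = t ρ_sed / ρ_m = 2.82 km × 2492/3348 = 2.1 km.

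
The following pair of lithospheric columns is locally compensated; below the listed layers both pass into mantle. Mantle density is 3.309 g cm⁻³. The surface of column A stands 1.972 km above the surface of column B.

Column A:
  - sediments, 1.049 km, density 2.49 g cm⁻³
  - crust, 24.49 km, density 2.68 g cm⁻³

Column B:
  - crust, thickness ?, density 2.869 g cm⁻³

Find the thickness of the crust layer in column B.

Take the compensation level at the base of the deeper column (depth z_c below the surface of column A) and equate Σ ρ_i t_i down to z_c; mantle fills any gap and the z_c terms cancel.
Column A: 1.049×2.49 + 24.49×2.68 + (z_c − 25.539)×3.309
Column B: 1.972×0 + x×2.869 + (z_c − 1.972 − 0 − x)×3.309
The z_c×3.309 term appears on both sides and cancels. Collect the known terms of each column as K = Σ(ρt)_known − 3.309 × (depth of known layers): K_A = 68.24521 − 3.309×25.539 = −16.263341; K_B = 0 − 3.309×(1.972 + 0) = −6.525348.
Balance: K_A = K_B − x×(3.309 − 2.869), so x = (K_B − K_A)/(3.309 − 2.869) = 9.73799/0.44 = 22.1 km.

22.1 km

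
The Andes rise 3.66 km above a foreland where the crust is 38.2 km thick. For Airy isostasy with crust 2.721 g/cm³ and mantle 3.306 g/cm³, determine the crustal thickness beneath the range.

Root depth r = h ρ_c / (ρ_m − ρ_c) = 3.66 km × 2.721 / 0.585 = 17.02 km.
Total thickness = T + h + r = 38.2 km + 3.66 km + 17.02 km = 58.9 km.

58.9 km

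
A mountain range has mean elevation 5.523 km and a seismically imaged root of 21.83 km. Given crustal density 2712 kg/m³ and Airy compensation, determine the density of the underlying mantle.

Airy balance: ρ_c h = (ρ_m − ρ_c) r → ρ_m = ρ_c (1 + h/r).
ρ_m = 2712 × (1 + 5.523 km/21.83 km) = 3400 kg/m³.

3400 kg/m³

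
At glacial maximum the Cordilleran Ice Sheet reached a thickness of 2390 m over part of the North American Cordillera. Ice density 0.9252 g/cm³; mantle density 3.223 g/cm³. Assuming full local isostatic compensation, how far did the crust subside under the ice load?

686 m

By Archimedes' principle applied to the lithosphere: the ice load ρ_ice t is balanced by mantle displaced below, ρ_m s.
s = t ρ_ice / ρ_m = 2390 m × 0.9252/3.223 = 686 m.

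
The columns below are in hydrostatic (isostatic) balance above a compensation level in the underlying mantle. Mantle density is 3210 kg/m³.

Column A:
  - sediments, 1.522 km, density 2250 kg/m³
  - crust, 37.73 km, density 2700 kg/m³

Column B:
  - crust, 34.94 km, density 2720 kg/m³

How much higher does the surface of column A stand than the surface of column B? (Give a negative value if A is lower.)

1.12 km

For any compensation level in the mantle, the mantle terms cancel and isostasy reduces to e = (Σt_A − Σt_B) − (Σ(ρt)_A − Σ(ρt)_B) / ρ_m.
Σt_A = 39.252 km; Σt_B = 34.94 km; Σ(ρt)_A = 105295.5; Σ(ρt)_B = 95036.8 (in km·kg/m³).
e = (39.252 − 34.94) − (105295.5 − 95036.8) / 3210 = 1.12 km.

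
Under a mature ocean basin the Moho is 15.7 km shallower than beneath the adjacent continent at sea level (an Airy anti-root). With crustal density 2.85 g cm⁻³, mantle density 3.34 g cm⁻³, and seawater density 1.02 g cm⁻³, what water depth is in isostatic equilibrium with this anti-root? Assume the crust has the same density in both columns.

Replacing a thickness d of crust by seawater at the top must be balanced by replacing crust with mantle at the base: d (ρ_c − ρ_w) = a (ρ_m − ρ_c).
d = a (ρ_m − ρ_c)/(ρ_c − ρ_w) = 15.7 km × 0.49/1.83 = 4.2 km.

4.2 km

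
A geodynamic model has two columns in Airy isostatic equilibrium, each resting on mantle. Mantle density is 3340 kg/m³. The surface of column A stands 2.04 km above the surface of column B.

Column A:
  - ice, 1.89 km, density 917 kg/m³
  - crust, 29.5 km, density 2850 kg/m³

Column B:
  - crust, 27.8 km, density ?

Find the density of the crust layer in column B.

2900 kg/m³

Take the compensation level at the base of the deeper column (depth z_c below the surface of column A) and equate Σ ρ_i t_i down to z_c; mantle fills any gap and the z_c terms cancel.
Column A: 1.89×917 + 29.5×2850 + (z_c − 31.39)×3340
Column B: 2.04×0 + 27.8×ρ + (z_c − 2.04 − 27.8)×3340
The z_c×3340 term appears on both sides and cancels. Collect the known terms of each column as K = Σ(ρt)_known − 3340 × (depth of known layers): K_A = 85808.13 − 3340×31.39 = −19034.47; K_B = 0 − 3340×(2.04 + 27.8) = −99665.6.
Balance: K_A = K_B + 27.8×ρ, so ρ = (K_A − K_B)/27.8 = 80631.1/27.8 = 2900 kg/m³.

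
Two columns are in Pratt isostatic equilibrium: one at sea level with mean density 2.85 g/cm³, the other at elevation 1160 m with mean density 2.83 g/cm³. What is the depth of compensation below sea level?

164000 m

ρ_ref D = ρ (D + h) → D (ρ_ref − ρ) = ρ h.
D = ρ h/(ρ_ref − ρ) = 2.83 × 1160 m/(2.85 − 2.83) = 164000 m.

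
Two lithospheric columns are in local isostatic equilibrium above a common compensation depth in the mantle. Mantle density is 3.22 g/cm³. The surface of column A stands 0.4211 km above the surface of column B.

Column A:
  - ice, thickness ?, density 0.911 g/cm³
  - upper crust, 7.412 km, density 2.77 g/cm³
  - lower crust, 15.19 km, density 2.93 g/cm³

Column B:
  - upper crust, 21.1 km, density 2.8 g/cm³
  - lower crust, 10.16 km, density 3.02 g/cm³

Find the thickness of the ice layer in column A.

Take the compensation level at the base of the deeper column (depth z_c below the surface of column A) and equate Σ ρ_i t_i down to z_c; mantle fills any gap and the z_c terms cancel.
Column A: x×0.911 + 7.412×2.77 + 15.19×2.93 + (z_c − 22.602 − x)×3.22
Column B: 0.4211×0 + 21.1×2.8 + 10.16×3.02 + (z_c − 0.4211 − 31.26)×3.22
The z_c×3.22 term appears on both sides and cancels. Collect the known terms of each column as K = Σ(ρt)_known − 3.22 × (depth of known layers): K_A = 65.03794 − 3.22×22.602 = −7.7405; K_B = 89.7632 − 3.22×(0.4211 + 31.26) = −12.249942.
Balance: K_A − x×(3.22 − 0.911) = K_B, so x = (K_A − K_B)/(3.22 − 0.911) = 4.50944/2.309 = 1.95 km.

1.95 km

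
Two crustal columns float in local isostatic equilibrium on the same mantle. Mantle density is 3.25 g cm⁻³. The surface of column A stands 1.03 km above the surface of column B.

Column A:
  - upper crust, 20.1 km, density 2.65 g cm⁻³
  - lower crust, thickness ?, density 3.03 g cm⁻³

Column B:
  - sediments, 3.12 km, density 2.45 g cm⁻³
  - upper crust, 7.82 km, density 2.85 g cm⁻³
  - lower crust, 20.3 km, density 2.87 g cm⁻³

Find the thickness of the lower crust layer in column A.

21 km

Take the compensation level at the base of the deeper column (depth z_c below the surface of column A) and equate Σ ρ_i t_i down to z_c; mantle fills any gap and the z_c terms cancel.
Column A: 20.1×2.65 + x×3.03 + (z_c − 20.1 − x)×3.25
Column B: 1.03×0 + 3.12×2.45 + 7.82×2.85 + 20.3×2.87 + (z_c − 1.03 − 31.24)×3.25
The z_c×3.25 term appears on both sides and cancels. Collect the known terms of each column as K = Σ(ρt)_known − 3.25 × (depth of known layers): K_A = 53.265 − 3.25×20.1 = −12.06; K_B = 88.192 − 3.25×(1.03 + 31.24) = −16.6855.
Balance: K_A − x×(3.25 − 3.03) = K_B, so x = (K_A − K_B)/(3.25 − 3.03) = 4.6255/0.22 = 21 km.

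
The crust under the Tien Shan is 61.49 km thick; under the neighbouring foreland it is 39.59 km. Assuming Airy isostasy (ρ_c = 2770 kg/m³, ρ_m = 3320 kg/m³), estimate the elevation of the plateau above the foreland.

3.63 km

Excess crust Δ = 61.49 km − 39.59 km = 21.9 km, split between elevation h and root r with h + r = Δ.
Airy balance ρ_c h = (ρ_m − ρ_c) r gives r = h ρ_c/(ρ_m − ρ_c), so h (1 + ρ_c/(ρ_m − ρ_c)) = Δ, i.e. h = Δ (ρ_m − ρ_c)/ρ_m.
h = 21.9 km × 550/3320 = 3.63 km.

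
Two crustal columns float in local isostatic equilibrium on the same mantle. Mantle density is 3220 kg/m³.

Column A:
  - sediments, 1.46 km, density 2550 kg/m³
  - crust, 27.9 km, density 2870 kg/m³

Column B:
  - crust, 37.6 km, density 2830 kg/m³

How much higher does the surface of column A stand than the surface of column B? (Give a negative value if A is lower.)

−1.22 km

For any compensation level in the mantle, the mantle terms cancel and isostasy reduces to e = (Σt_A − Σt_B) − (Σ(ρt)_A − Σ(ρt)_B) / ρ_m.
Σt_A = 29.36 km; Σt_B = 37.6 km; Σ(ρt)_A = 83796; Σ(ρt)_B = 106408 (in km·kg/m³).
e = (29.36 − 37.6) − (83796 − 106408) / 3220 = −1.22 km.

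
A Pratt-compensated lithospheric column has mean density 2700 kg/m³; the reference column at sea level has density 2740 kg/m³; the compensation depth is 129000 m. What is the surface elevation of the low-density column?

1910 m

ρ_ref D = ρ (D + h) → h = D (ρ_ref − ρ)/ρ.
h = 129000 m × (2740 − 2700)/2700 = 1910 m.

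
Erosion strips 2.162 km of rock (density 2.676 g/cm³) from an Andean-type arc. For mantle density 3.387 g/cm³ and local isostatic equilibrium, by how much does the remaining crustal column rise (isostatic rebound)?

1.71 km

Unloading: uplift u = e ρ_c/ρ_m = 2.162 km × 2.676/3.387 = 1.71 km.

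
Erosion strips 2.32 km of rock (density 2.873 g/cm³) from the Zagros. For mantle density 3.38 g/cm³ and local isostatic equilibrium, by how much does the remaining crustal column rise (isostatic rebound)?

Unloading: uplift u = e ρ_c/ρ_m = 2.32 km × 2.873/3.38 = 1.97 km.

1.97 km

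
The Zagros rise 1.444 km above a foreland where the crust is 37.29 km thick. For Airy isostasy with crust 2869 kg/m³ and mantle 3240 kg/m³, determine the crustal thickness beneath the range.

49.9 km

Root depth r = h ρ_c / (ρ_m − ρ_c) = 1.444 km × 2869 / 371 = 11.17 km.
Total thickness = T + h + r = 37.29 km + 1.444 km + 11.17 km = 49.9 km.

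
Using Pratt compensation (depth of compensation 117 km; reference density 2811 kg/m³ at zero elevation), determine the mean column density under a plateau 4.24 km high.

2710 kg/m³

Pratt balance: ρ_ref D = ρ (D + h).
ρ = ρ_ref D/(D + h) = 2811 × 117 km/(117 km + 4.24 km) = 2710 kg/m³.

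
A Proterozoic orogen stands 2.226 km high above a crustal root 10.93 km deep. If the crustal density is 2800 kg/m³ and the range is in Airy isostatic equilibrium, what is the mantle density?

Airy balance: ρ_c h = (ρ_m − ρ_c) r → ρ_m = ρ_c (1 + h/r).
ρ_m = 2800 × (1 + 2.226 km/10.93 km) = 3370 kg/m³.

3370 kg/m³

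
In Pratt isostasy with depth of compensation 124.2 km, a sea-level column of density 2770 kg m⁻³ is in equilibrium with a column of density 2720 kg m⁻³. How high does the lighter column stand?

2.28 km

ρ_ref D = ρ (D + h) → h = D (ρ_ref − ρ)/ρ.
h = 124.2 km × (2770 − 2720)/2720 = 2.28 km.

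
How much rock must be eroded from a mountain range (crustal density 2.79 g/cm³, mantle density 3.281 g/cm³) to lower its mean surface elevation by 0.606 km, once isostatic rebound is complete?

4.05 km

Net drop Δ = e − u = e − e ρ_c/ρ_m = e (ρ_m − ρ_c)/ρ_m.
e = Δ ρ_m/(ρ_m − ρ_c) = 0.606 km × 3.281/0.491 = 4.05 km.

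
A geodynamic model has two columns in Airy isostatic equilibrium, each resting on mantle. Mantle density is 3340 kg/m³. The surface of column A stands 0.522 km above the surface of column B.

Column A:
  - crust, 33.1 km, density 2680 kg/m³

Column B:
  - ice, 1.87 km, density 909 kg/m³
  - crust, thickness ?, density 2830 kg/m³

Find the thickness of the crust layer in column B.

30.5 km

Take the compensation level at the base of the deeper column (depth z_c below the surface of column A) and equate Σ ρ_i t_i down to z_c; mantle fills any gap and the z_c terms cancel.
Column A: 33.1×2680 + (z_c − 33.1)×3340
Column B: 0.522×0 + 1.87×909 + x×2830 + (z_c − 0.522 − 1.87 − x)×3340
The z_c×3340 term appears on both sides and cancels. Collect the known terms of each column as K = Σ(ρt)_known − 3340 × (depth of known layers): K_A = 88708 − 3340×33.1 = −21846; K_B = 1699.83 − 3340×(0.522 + 1.87) = −6289.45.
Balance: K_A = K_B − x×(3340 − 2830), so x = (K_B − K_A)/(3340 − 2830) = 15556.6/510 = 30.5 km.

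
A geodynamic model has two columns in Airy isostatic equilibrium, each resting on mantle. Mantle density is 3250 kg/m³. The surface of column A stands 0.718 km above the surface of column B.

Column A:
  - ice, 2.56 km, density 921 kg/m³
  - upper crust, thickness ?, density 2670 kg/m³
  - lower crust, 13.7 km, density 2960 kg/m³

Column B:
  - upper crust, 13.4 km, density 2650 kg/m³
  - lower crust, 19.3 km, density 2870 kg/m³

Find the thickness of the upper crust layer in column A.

13.4 km

Take the compensation level at the base of the deeper column (depth z_c below the surface of column A) and equate Σ ρ_i t_i down to z_c; mantle fills any gap and the z_c terms cancel.
Column A: 2.56×921 + x×2670 + 13.7×2960 + (z_c − 16.26 − x)×3250
Column B: 0.718×0 + 13.4×2650 + 19.3×2870 + (z_c − 0.718 − 32.7)×3250
The z_c×3250 term appears on both sides and cancels. Collect the known terms of each column as K = Σ(ρt)_known − 3250 × (depth of known layers): K_A = 42909.76 − 3250×16.26 = −9935.24; K_B = 90901 − 3250×(0.718 + 32.7) = −17707.5.
Balance: K_A − x×(3250 − 2670) = K_B, so x = (K_A − K_B)/(3250 − 2670) = 7772.26/580 = 13.4 km.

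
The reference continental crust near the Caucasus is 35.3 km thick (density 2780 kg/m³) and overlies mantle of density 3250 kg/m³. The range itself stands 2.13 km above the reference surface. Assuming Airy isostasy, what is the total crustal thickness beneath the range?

Root depth r = h ρ_c / (ρ_m − ρ_c) = 2.13 km × 2780 / 470 = 12.6 km.
Total thickness = T + h + r = 35.3 km + 2.13 km + 12.6 km = 50 km.

50 km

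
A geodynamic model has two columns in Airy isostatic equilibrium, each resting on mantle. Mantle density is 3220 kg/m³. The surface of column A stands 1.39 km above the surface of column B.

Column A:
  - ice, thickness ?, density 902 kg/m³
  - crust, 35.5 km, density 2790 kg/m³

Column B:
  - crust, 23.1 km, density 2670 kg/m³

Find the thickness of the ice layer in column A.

Take the compensation level at the base of the deeper column (depth z_c below the surface of column A) and equate Σ ρ_i t_i down to z_c; mantle fills any gap and the z_c terms cancel.
Column A: x×902 + 35.5×2790 + (z_c − 35.5 − x)×3220
Column B: 1.39×0 + 23.1×2670 + (z_c − 1.39 − 23.1)×3220
The z_c×3220 term appears on both sides and cancels. Collect the known terms of each column as K = Σ(ρt)_known − 3220 × (depth of known layers): K_A = 99045 − 3220×35.5 = −15265; K_B = 61677 − 3220×(1.39 + 23.1) = −17180.8.
Balance: K_A − x×(3220 − 902) = K_B, so x = (K_A − K_B)/(3220 − 902) = 1915.8/2318 = 0.826 km.

0.826 km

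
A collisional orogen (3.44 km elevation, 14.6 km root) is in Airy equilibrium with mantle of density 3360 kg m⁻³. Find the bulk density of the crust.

2720 kg m⁻³

ρ_c h = (ρ_m − ρ_c) r → ρ_c (h + r) = ρ_m r → ρ_c = ρ_m r / (h + r).
ρ_c = 3360 × 14.6 km / (3.44 km + 14.6 km) = 2720 kg m⁻³.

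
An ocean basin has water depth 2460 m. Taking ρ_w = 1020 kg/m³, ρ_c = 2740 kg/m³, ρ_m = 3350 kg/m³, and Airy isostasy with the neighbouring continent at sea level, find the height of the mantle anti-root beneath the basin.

In Airy isostatic equilibrium: replacing crust with seawater at the top is compensated by replacing crust with mantle at the base: d (ρ_c − ρ_w) = a (ρ_m − ρ_c).
a = d (ρ_c − ρ_w)/(ρ_m − ρ_c) = 2460 m × 1720/610 = 6940 m.

6940 m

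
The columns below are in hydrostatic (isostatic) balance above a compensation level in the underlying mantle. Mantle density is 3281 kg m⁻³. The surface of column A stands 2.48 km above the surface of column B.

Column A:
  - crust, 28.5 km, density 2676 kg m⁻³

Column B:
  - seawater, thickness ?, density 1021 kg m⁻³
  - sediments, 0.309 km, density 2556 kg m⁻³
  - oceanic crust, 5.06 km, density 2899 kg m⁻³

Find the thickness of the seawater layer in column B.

Take the compensation level at the base of the deeper column (depth z_c below the surface of column A) and equate Σ ρ_i t_i down to z_c; mantle fills any gap and the z_c terms cancel.
Column A: 28.5×2676 + (z_c − 28.5)×3281
Column B: 2.48×0 + x×1021 + 0.309×2556 + 5.06×2899 + (z_c − 2.48 − 5.369 − x)×3281
The z_c×3281 term appears on both sides and cancels. Collect the known terms of each column as K = Σ(ρt)_known − 3281 × (depth of known layers): K_A = 76266 − 3281×28.5 = −17242.5; K_B = 15458.744 − 3281×(2.48 + 5.369) = −10293.825.
Balance: K_A = K_B − x×(3281 − 1021), so x = (K_B − K_A)/(3281 − 1021) = 6948.68/2260 = 3.07 km.

3.07 km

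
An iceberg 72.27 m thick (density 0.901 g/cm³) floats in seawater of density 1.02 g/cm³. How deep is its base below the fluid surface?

63.8 m

Draft d = t ρ_obj/ρ_fluid = 72.27 m × 0.901/1.02 = 63.8 m.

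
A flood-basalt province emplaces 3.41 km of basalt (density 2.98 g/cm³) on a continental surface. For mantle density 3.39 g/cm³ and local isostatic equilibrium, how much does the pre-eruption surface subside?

Subaerial loading: s = t ρ_load / ρ_m.
s = 3.41 km × 2.98/3.39 = 3 km.

3 km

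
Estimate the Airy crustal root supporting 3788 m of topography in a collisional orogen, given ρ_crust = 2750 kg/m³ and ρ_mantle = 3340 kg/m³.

Isostatic balance requires: the weight of the topography is balanced by the buoyancy of the root, ρ_c h = (ρ_m − ρ_c) r.
r = h · ρ_c / (ρ_m − ρ_c) = 3788 m × 2750 / (3340 − 2750) = 17700 m.

17700 m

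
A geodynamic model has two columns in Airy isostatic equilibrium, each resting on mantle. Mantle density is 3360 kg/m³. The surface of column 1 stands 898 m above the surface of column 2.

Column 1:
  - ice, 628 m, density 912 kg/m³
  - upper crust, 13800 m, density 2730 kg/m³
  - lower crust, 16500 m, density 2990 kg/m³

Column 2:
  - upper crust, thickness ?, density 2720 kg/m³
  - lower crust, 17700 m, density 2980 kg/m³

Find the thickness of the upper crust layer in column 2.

10300 m

Take the compensation level at the base of the deeper column (depth z_c below the surface of column 1) and equate Σ ρ_i t_i down to z_c; mantle fills any gap and the z_c terms cancel.
Column 1: 628×912 + 13800×2730 + 16500×2990 + (z_c − 30928)×3360
Column 2: 898×0 + x×2720 + 17700×2980 + (z_c − 898 − 17700 − x)×3360
The z_c×3360 term appears on both sides and cancels. Collect the known terms of each column as K = Σ(ρt)_known − 3360 × (depth of known layers): K_1 = 87581736 − 3360×30928 = −16336344; K_2 = 52746000 − 3360×(898 + 17700) = −9743280.
Balance: K_1 = K_2 − x×(3360 − 2720), so x = (K_2 − K_1)/(3360 − 2720) = 6593060/640 = 10300 m.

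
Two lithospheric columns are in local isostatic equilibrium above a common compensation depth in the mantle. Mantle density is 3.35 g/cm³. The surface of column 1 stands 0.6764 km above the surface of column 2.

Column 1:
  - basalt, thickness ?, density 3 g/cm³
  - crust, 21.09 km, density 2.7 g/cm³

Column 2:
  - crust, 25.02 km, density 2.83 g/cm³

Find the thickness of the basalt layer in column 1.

4.48 km

Take the compensation level at the base of the deeper column (depth z_c below the surface of column 1) and equate Σ ρ_i t_i down to z_c; mantle fills any gap and the z_c terms cancel.
Column 1: x×3 + 21.09×2.7 + (z_c − 21.09 − x)×3.35
Column 2: 0.6764×0 + 25.02×2.83 + (z_c − 0.6764 − 25.02)×3.35
The z_c×3.35 term appears on both sides and cancels. Collect the known terms of each column as K = Σ(ρt)_known − 3.35 × (depth of known layers): K_1 = 56.943 − 3.35×21.09 = −13.7085; K_2 = 70.8066 − 3.35×(0.6764 + 25.02) = −15.27634.
Balance: K_1 − x×(3.35 − 3) = K_2, so x = (K_1 − K_2)/(3.35 − 3) = 1.56784/0.35 = 4.48 km.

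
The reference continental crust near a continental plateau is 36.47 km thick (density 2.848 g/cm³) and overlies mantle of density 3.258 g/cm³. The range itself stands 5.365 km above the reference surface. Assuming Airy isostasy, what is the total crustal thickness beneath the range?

Root depth r = h ρ_c / (ρ_m − ρ_c) = 5.365 km × 2.848 / 0.41 = 37.27 km.
Total thickness = T + h + r = 36.47 km + 5.365 km + 37.27 km = 79.1 km.

79.1 km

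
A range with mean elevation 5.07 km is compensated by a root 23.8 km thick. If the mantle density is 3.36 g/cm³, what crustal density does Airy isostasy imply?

ρ_c h = (ρ_m − ρ_c) r → ρ_c (h + r) = ρ_m r → ρ_c = ρ_m r / (h + r).
ρ_c = 3.36 × 23.8 km / (5.07 km + 23.8 km) = 2.77 g/cm³.

2.77 g/cm³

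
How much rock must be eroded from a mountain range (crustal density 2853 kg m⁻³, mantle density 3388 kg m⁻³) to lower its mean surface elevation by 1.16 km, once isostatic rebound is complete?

Net drop Δ = e − u = e − e ρ_c/ρ_m = e (ρ_m − ρ_c)/ρ_m.
e = Δ ρ_m/(ρ_m − ρ_c) = 1.16 km × 3388/535 = 7.35 km.

7.35 km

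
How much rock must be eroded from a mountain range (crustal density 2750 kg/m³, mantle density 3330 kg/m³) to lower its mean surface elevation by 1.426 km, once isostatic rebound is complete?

Net drop Δ = e − u = e − e ρ_c/ρ_m = e (ρ_m − ρ_c)/ρ_m.
e = Δ ρ_m/(ρ_m − ρ_c) = 1.426 km × 3330/580 = 8.19 km.

8.19 km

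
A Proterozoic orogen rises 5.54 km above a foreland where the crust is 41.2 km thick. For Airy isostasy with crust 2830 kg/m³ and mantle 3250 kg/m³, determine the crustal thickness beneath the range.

84.1 km

Root depth r = h ρ_c / (ρ_m − ρ_c) = 5.54 km × 2830 / 420 = 37.33 km.
Total thickness = T + h + r = 41.2 km + 5.54 km + 37.33 km = 84.1 km.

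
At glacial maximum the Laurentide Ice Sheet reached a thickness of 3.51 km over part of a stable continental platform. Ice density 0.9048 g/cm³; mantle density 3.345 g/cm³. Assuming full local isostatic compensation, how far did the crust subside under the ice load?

In Airy isostatic equilibrium: the ice load ρ_ice t is balanced by mantle displaced below, ρ_m s.
s = t ρ_ice / ρ_m = 3.51 km × 0.9048/3.345 = 0.949 km.

0.949 km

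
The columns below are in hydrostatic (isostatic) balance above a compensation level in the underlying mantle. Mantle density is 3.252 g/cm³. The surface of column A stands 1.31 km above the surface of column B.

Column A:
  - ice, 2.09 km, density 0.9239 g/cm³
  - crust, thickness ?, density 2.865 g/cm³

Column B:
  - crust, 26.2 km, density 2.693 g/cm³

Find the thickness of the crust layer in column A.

36.3 km

Take the compensation level at the base of the deeper column (depth z_c below the surface of column A) and equate Σ ρ_i t_i down to z_c; mantle fills any gap and the z_c terms cancel.
Column A: 2.09×0.9239 + x×2.865 + (z_c − 2.09 − x)×3.252
Column B: 1.31×0 + 26.2×2.693 + (z_c − 1.31 − 26.2)×3.252
The z_c×3.252 term appears on both sides and cancels. Collect the known terms of each column as K = Σ(ρt)_known − 3.252 × (depth of known layers): K_A = 1.930951 − 3.252×2.09 = −4.865729; K_B = 70.5566 − 3.252×(1.31 + 26.2) = −18.90592.
Balance: K_A − x×(3.252 − 2.865) = K_B, so x = (K_A − K_B)/(3.252 − 2.865) = 14.0402/0.387 = 36.3 km.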